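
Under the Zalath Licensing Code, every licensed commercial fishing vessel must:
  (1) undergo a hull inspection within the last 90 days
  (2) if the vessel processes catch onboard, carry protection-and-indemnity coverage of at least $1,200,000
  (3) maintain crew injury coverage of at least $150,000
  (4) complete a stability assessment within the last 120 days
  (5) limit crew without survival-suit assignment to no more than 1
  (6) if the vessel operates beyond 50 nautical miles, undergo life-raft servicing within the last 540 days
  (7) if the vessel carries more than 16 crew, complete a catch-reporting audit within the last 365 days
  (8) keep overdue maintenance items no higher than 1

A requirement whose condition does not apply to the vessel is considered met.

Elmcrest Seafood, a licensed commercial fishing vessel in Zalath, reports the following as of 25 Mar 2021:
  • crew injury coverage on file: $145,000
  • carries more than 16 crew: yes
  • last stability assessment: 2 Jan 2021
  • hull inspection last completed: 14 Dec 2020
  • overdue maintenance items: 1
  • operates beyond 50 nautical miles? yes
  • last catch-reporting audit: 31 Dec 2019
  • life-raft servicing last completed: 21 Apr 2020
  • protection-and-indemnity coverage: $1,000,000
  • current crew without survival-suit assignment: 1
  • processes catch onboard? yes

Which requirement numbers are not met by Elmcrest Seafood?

1, 2, 3, 7

1. hull inspection 101 days ago vs limit 90 → not met
2. condition 'processes catch onboard' holds; protection-and-indemnity coverage $1,000,000 < $1,200,000 → not met
3. crew injury coverage $145,000 < $150,000 → not met
4. stability assessment 82 days ago vs limit 120 → met
5. crew without survival-suit assignment 1 ≤ 1 → met
6. condition 'operates beyond 50 nautical miles' holds; life-raft servicing 338 days ago vs limit 540 → met
7. condition 'carries more than 16 crew' holds; catch-reporting audit 450 days ago vs limit 365 → not met
8. overdue maintenance items 1 ≤ 1 → met
Not met: 1, 2, 3, 7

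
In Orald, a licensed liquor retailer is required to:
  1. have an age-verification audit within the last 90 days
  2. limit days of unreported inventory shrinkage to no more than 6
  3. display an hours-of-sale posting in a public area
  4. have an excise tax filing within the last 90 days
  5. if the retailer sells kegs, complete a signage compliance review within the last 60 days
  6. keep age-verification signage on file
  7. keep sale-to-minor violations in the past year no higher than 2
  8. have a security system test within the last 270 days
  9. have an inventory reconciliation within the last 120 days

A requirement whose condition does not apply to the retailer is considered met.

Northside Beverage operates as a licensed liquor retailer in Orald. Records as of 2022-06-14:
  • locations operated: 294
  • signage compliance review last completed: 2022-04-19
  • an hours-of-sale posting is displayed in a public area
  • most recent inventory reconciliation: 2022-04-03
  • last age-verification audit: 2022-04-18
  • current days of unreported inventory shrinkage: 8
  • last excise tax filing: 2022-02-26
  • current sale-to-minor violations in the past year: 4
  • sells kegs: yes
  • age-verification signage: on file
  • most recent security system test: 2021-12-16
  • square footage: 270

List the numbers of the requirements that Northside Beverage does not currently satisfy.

2, 4, 7

1. age-verification audit 57 days ago vs limit 90 → met
2. days of unreported inventory shrinkage 8 > 6 → not met
3. hours-of-sale posting present → met
4. excise tax filing 108 days ago vs limit 90 → not met
5. condition 'sells kegs' holds; signage compliance review 56 days ago vs limit 60 → met
6. age-verification signage present → met
7. sale-to-minor violations in the past year 4 > 2 → not met
8. security system test 180 days ago vs limit 270 → met
9. inventory reconciliation 72 days ago vs limit 120 → met
Not met: 2, 4, 7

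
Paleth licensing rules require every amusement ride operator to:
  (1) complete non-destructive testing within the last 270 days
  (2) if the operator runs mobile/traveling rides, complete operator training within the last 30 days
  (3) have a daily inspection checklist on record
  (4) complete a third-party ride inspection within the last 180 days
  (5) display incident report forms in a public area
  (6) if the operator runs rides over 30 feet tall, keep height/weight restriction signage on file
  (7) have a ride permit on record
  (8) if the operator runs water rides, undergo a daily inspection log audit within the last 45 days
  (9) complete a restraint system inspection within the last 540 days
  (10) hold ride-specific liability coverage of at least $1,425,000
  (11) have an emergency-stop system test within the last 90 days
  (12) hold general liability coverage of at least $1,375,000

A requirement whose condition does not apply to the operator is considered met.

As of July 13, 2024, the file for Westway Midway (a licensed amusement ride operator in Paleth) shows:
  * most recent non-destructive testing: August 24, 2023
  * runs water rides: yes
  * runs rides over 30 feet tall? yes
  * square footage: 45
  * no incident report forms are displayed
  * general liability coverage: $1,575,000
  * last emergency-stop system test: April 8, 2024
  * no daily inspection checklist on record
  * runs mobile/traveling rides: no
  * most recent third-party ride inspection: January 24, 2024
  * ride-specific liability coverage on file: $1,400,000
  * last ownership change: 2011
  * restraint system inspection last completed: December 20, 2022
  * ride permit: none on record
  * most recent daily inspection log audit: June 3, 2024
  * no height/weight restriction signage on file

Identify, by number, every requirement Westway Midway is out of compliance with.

1, 3, 5, 6, 7, 9, 10, 11

1. non-destructive testing 324 days ago vs limit 270 → not met
2. condition 'runs mobile/traveling rides' does not hold → requirement n/a → met
3. daily inspection checklist absent → not met
4. third-party ride inspection 171 days ago vs limit 180 → met
5. incident report forms absent → not met
6. condition 'runs rides over 30 feet tall' holds; height/weight restriction signage absent → not met
7. ride permit absent → not met
8. condition 'runs water rides' holds; daily inspection log audit 40 days ago vs limit 45 → met
9. restraint system inspection 571 days ago vs limit 540 → not met
10. ride-specific liability coverage $1,400,000 < $1,425,000 → not met
11. emergency-stop system test 96 days ago vs limit 90 → not met
12. general liability coverage $1,575,000 ≥ $1,375,000 → met
Not met: 1, 3, 5, 6, 7, 9, 10, 11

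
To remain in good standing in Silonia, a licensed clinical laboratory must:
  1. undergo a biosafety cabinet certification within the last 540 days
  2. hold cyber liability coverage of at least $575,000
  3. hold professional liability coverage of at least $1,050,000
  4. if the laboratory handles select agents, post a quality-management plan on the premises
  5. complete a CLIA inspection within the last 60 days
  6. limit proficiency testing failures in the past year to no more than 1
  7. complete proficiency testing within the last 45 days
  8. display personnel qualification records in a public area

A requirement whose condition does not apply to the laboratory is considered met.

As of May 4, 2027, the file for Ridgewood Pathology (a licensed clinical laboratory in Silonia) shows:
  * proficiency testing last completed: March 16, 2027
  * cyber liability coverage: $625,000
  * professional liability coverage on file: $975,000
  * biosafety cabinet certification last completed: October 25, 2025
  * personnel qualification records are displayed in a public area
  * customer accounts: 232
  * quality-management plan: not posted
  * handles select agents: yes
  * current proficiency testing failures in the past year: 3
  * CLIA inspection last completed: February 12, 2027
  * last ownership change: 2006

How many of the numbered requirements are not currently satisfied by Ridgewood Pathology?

1. biosafety cabinet certification 556 days ago vs limit 540 → not met
2. cyber liability coverage $625,000 ≥ $575,000 → met
3. professional liability coverage $975,000 < $1,050,000 → not met
4. condition 'handles select agents' holds; quality-management plan absent → not met
5. CLIA inspection 81 days ago vs limit 60 → not met
6. proficiency testing failures in the past year 3 > 1 → not met
7. proficiency testing 49 days ago vs limit 45 → not met
8. personnel qualification records present → met
Not met: 6 of 8

6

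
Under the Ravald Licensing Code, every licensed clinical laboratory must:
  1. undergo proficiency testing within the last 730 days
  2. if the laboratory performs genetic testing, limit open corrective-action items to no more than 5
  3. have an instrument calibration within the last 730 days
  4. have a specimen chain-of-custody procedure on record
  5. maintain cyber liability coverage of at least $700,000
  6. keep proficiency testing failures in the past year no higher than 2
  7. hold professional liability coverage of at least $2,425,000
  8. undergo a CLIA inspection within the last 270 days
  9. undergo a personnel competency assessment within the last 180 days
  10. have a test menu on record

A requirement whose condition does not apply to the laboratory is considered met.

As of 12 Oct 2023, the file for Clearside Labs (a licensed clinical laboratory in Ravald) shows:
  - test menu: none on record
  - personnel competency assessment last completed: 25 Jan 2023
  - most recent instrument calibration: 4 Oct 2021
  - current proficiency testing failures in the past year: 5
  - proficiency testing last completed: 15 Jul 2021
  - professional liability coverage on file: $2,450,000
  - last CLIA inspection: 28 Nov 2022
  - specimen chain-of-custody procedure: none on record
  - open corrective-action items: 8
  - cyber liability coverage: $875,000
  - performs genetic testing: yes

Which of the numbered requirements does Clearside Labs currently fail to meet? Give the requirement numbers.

1, 2, 3, 4, 6, 8, 9, 10

1. proficiency testing 819 days ago vs limit 730 → not met
2. condition 'performs genetic testing' holds; open corrective-action items 8 > 5 → not met
3. instrument calibration 738 days ago vs limit 730 → not met
4. specimen chain-of-custody procedure absent → not met
5. cyber liability coverage $875,000 ≥ $700,000 → met
6. proficiency testing failures in the past year 5 > 2 → not met
7. professional liability coverage $2,450,000 ≥ $2,425,000 → met
8. CLIA inspection 318 days ago vs limit 270 → not met
9. personnel competency assessment 260 days ago vs limit 180 → not met
10. test menu absent → not met
Not met: 1, 2, 3, 4, 6, 8, 9, 10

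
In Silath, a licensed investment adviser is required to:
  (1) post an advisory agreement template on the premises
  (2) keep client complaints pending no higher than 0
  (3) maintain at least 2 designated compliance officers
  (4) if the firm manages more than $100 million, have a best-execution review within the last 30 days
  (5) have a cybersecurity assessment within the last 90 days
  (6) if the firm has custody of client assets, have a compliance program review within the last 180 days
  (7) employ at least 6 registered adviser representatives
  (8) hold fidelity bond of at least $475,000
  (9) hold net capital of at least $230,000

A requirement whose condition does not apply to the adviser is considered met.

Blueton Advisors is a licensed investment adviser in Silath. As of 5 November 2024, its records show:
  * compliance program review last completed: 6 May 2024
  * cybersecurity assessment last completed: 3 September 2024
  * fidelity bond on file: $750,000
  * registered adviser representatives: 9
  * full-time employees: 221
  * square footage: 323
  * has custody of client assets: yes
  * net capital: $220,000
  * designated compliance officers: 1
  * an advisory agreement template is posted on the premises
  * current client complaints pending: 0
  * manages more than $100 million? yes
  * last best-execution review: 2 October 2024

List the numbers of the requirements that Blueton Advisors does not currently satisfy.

1. advisory agreement template present → met
2. client complaints pending 0 ≤ 0 → met
3. designated compliance officers 1 < 2 → not met
4. condition 'manages more than $100 million' holds; best-execution review 34 days ago vs limit 30 → not met
5. cybersecurity assessment 63 days ago vs limit 90 → met
6. condition 'has custody of client assets' holds; compliance program review 183 days ago vs limit 180 → not met
7. registered adviser representatives 9 ≥ 6 → met
8. fidelity bond $750,000 ≥ $475,000 → met
9. net capital $220,000 < $230,000 → not met
Not met: 3, 4, 6, 9

3, 4, 6, 9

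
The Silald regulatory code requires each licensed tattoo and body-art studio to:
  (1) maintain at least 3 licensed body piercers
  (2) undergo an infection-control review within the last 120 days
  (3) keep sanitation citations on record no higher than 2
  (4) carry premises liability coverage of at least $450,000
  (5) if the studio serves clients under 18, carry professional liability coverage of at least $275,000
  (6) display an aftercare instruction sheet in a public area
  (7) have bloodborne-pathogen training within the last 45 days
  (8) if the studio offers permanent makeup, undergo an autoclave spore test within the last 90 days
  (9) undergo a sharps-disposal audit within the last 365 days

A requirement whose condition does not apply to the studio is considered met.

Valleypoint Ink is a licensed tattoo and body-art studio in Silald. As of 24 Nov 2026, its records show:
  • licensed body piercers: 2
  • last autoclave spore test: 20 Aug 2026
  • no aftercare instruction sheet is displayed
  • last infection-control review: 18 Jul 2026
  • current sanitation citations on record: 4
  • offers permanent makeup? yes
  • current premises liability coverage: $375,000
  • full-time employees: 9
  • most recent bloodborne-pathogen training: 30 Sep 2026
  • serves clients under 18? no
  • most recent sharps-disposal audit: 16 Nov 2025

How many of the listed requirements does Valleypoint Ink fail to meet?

8

1. licensed body piercers 2 < 3 → not met
2. infection-control review 129 days ago vs limit 120 → not met
3. sanitation citations on record 4 > 2 → not met
4. premises liability coverage $375,000 < $450,000 → not met
5. condition 'serves clients under 18' does not hold → requirement n/a → met
6. aftercare instruction sheet absent → not met
7. bloodborne-pathogen training 55 days ago vs limit 45 → not met
8. condition 'offers permanent makeup' holds; autoclave spore test 96 days ago vs limit 90 → not met
9. sharps-disposal audit 373 days ago vs limit 365 → not met
Not met: 8 of 9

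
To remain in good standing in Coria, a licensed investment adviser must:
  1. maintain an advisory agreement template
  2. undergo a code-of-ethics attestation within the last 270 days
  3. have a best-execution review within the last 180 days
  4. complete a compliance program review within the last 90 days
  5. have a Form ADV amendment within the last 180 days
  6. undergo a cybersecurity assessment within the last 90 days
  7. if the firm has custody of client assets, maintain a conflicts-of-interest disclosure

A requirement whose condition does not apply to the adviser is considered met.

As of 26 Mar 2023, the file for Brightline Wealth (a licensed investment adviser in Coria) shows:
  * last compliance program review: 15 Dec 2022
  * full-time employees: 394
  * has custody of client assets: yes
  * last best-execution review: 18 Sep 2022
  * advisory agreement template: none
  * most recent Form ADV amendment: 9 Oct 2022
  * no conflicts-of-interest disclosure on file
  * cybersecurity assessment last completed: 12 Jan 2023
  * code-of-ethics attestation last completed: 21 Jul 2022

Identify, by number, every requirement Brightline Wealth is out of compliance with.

1. advisory agreement template absent → not met
2. code-of-ethics attestation 248 days ago vs limit 270 → met
3. best-execution review 189 days ago vs limit 180 → not met
4. compliance program review 101 days ago vs limit 90 → not met
5. Form ADV amendment 168 days ago vs limit 180 → met
6. cybersecurity assessment 73 days ago vs limit 90 → met
7. condition 'has custody of client assets' holds; conflicts-of-interest disclosure absent → not met
Not met: 1, 3, 4, 7

1, 3, 4, 7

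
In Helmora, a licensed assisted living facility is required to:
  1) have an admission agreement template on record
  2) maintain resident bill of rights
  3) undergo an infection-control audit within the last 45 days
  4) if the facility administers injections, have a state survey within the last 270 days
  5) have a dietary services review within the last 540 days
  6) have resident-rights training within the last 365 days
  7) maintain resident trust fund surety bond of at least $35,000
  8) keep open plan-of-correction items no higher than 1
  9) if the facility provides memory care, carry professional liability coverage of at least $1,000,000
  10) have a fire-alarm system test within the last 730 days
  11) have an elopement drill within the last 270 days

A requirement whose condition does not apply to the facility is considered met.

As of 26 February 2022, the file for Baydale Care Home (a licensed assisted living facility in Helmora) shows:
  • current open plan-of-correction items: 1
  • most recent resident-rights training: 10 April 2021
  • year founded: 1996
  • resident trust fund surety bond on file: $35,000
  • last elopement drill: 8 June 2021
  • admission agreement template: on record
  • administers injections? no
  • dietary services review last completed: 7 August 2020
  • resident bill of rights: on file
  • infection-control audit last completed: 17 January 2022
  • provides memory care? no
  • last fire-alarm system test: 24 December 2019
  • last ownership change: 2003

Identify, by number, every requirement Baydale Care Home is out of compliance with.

1. admission agreement template present → met
2. resident bill of rights present → met
3. infection-control audit 40 days ago vs limit 45 → met
4. condition 'administers injections' does not hold → requirement n/a → met
5. dietary services review 568 days ago vs limit 540 → not met
6. resident-rights training 322 days ago vs limit 365 → met
7. resident trust fund surety bond $35,000 ≥ $35,000 → met
8. open plan-of-correction items 1 ≤ 1 → met
9. condition 'provides memory care' does not hold → requirement n/a → met
10. fire-alarm system test 795 days ago vs limit 730 → not met
11. elopement drill 263 days ago vs limit 270 → met
Not met: 5, 10

5, 10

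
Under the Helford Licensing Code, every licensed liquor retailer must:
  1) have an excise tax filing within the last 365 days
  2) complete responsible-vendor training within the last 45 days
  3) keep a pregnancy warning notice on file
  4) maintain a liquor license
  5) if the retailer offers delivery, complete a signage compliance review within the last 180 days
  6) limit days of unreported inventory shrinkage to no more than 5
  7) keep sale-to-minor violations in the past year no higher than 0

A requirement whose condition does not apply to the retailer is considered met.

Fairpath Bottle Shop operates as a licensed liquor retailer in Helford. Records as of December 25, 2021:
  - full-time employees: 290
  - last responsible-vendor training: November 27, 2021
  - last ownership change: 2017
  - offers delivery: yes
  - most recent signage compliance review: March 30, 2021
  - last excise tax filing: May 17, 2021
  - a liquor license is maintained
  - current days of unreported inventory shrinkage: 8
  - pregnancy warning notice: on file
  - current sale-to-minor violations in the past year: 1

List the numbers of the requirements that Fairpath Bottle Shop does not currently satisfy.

1. excise tax filing 222 days ago vs limit 365 → met
2. responsible-vendor training 28 days ago vs limit 45 → met
3. pregnancy warning notice present → met
4. liquor license present → met
5. condition 'offers delivery' holds; signage compliance review 270 days ago vs limit 180 → not met
6. days of unreported inventory shrinkage 8 > 5 → not met
7. sale-to-minor violations in the past year 1 > 0 → not met
Not met: 5, 6, 7

5, 6, 7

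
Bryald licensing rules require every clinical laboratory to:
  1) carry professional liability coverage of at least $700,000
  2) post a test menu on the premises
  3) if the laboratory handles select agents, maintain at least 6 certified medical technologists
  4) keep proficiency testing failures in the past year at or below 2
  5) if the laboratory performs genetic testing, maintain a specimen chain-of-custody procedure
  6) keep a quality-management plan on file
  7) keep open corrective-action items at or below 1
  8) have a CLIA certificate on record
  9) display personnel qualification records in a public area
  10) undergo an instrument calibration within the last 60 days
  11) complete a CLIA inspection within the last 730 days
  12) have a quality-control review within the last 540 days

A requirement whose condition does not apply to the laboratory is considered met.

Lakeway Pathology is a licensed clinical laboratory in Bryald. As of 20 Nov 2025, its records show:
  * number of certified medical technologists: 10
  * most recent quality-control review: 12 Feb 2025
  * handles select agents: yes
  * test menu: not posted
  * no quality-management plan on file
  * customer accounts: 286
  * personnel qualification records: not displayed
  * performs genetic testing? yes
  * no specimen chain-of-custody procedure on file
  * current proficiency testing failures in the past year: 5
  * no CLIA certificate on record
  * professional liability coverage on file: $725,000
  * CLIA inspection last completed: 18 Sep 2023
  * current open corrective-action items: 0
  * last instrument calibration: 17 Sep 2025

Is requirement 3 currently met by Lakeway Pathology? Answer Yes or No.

Yes

3. condition 'handles select agents' holds; certified medical technologists 10 ≥ 6 → met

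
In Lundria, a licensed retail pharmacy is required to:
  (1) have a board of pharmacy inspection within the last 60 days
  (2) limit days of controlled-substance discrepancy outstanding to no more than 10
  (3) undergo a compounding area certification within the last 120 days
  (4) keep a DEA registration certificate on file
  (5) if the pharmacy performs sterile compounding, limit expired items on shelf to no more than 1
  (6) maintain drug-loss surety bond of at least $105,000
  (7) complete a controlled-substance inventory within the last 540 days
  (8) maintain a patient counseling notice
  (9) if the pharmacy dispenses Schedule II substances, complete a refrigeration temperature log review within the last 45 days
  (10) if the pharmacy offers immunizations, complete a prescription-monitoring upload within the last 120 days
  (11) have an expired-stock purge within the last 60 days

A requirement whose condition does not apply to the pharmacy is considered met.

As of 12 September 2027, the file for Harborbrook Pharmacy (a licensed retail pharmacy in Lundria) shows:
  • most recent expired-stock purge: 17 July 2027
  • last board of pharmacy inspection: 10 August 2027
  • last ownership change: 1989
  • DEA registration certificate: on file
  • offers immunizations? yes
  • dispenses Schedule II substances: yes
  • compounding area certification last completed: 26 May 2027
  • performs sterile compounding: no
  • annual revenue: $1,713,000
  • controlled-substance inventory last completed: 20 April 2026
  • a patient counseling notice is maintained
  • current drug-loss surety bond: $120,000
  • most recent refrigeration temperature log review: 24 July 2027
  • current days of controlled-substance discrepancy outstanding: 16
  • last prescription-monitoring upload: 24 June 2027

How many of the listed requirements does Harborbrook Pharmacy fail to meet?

1. board of pharmacy inspection 33 days ago vs limit 60 → met
2. days of controlled-substance discrepancy outstanding 16 > 10 → not met
3. compounding area certification 109 days ago vs limit 120 → met
4. DEA registration certificate present → met
5. condition 'performs sterile compounding' does not hold → requirement n/a → met
6. drug-loss surety bond $120,000 ≥ $105,000 → met
7. controlled-substance inventory 510 days ago vs limit 540 → met
8. patient counseling notice present → met
9. condition 'dispenses Schedule II substances' holds; refrigeration temperature log review 50 days ago vs limit 45 → not met
10. condition 'offers immunizations' holds; prescription-monitoring upload 80 days ago vs limit 120 → met
11. expired-stock purge 57 days ago vs limit 60 → met
Not met: 2 of 11

2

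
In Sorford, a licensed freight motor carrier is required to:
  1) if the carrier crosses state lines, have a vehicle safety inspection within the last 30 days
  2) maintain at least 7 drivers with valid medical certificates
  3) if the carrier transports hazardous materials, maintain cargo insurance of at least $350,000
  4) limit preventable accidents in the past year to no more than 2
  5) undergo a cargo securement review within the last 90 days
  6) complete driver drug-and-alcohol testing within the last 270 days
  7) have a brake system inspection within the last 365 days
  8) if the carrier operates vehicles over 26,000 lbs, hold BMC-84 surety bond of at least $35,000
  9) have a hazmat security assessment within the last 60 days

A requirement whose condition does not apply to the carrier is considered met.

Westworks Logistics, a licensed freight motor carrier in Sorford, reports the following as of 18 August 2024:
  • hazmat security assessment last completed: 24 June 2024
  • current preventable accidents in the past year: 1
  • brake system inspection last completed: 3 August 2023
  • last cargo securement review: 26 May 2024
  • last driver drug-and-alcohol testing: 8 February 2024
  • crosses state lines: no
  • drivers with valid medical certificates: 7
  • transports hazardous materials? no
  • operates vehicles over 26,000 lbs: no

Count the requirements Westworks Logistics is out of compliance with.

1. condition 'crosses state lines' does not hold → requirement n/a → met
2. drivers with valid medical certificates 7 ≥ 7 → met
3. condition 'transports hazardous materials' does not hold → requirement n/a → met
4. preventable accidents in the past year 1 ≤ 2 → met
5. cargo securement review 84 days ago vs limit 90 → met
6. driver drug-and-alcohol testing 192 days ago vs limit 270 → met
7. brake system inspection 381 days ago vs limit 365 → not met
8. condition 'operates vehicles over 26,000 lbs' does not hold → requirement n/a → met
9. hazmat security assessment 55 days ago vs limit 60 → met
Not met: 1 of 9

1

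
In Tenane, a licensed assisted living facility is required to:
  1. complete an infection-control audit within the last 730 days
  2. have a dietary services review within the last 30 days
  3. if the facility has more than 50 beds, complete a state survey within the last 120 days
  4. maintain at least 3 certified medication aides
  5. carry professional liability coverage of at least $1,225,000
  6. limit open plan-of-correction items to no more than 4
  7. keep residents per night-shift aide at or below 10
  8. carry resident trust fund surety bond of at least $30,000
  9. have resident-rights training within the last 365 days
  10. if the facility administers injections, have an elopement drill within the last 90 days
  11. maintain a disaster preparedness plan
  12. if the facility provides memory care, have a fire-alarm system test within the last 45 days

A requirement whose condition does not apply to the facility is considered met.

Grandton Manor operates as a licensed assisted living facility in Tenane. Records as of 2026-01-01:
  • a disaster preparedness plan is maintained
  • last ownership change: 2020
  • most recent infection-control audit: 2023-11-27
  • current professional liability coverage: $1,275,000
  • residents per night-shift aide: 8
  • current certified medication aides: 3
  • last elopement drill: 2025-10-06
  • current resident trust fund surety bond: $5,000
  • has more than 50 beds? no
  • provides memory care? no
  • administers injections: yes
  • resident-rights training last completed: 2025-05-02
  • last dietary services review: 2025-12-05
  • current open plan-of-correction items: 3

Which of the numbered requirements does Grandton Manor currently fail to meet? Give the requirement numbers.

1. infection-control audit 766 days ago vs limit 730 → not met
2. dietary services review 27 days ago vs limit 30 → met
3. condition 'has more than 50 beds' does not hold → requirement n/a → met
4. certified medication aides 3 ≥ 3 → met
5. professional liability coverage $1,275,000 ≥ $1,225,000 → met
6. open plan-of-correction items 3 ≤ 4 → met
7. residents per night-shift aide 8 ≤ 10 → met
8. resident trust fund surety bond $5,000 < $30,000 → not met
9. resident-rights training 244 days ago vs limit 365 → met
10. condition 'administers injections' holds; elopement drill 87 days ago vs limit 90 → met
11. disaster preparedness plan present → met
12. condition 'provides memory care' does not hold → requirement n/a → met
Not met: 1, 8

1, 8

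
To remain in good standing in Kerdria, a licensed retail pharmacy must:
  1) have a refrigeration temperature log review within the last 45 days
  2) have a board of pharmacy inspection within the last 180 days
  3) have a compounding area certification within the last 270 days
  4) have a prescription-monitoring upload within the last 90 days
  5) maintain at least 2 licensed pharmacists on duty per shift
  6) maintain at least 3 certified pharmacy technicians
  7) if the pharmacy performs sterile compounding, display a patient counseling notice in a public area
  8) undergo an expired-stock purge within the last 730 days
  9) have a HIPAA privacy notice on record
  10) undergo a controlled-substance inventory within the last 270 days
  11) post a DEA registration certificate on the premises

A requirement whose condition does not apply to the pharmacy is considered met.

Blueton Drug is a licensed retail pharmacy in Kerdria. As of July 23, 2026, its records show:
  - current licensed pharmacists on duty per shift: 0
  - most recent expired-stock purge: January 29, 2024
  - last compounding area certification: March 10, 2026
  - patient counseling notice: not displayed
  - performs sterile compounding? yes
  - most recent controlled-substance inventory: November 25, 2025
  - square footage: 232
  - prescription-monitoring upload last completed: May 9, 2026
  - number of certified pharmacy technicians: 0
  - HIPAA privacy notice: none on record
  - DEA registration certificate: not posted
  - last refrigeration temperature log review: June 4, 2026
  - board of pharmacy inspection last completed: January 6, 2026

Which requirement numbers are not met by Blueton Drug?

1. refrigeration temperature log review 49 days ago vs limit 45 → not met
2. board of pharmacy inspection 198 days ago vs limit 180 → not met
3. compounding area certification 135 days ago vs limit 270 → met
4. prescription-monitoring upload 75 days ago vs limit 90 → met
5. licensed pharmacists on duty per shift 0 < 2 → not met
6. certified pharmacy technicians 0 < 3 → not met
7. condition 'performs sterile compounding' holds; patient counseling notice absent → not met
8. expired-stock purge 906 days ago vs limit 730 → not met
9. HIPAA privacy notice absent → not met
10. controlled-substance inventory 240 days ago vs limit 270 → met
11. DEA registration certificate absent → not met
Not met: 1, 2, 5, 6, 7, 8, 9, 11

1, 2, 5, 6, 7, 8, 9, 11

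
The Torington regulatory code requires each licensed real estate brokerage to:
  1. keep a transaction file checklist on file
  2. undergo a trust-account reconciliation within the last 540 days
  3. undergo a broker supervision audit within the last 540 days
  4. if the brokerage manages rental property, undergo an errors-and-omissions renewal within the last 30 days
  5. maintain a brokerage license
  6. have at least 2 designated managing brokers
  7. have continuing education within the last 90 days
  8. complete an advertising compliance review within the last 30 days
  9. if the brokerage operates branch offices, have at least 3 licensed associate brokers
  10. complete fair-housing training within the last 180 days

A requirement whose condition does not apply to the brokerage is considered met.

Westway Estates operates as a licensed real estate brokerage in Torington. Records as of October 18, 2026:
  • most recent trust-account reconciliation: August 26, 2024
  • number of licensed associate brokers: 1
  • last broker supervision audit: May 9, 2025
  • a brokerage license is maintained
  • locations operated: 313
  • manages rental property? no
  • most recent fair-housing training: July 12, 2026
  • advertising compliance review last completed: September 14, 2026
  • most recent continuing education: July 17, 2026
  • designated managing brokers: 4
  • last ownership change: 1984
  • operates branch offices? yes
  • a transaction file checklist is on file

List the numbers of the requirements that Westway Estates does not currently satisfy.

2, 7, 8, 9

1. transaction file checklist present → met
2. trust-account reconciliation 783 days ago vs limit 540 → not met
3. broker supervision audit 527 days ago vs limit 540 → met
4. condition 'manages rental property' does not hold → requirement n/a → met
5. brokerage license present → met
6. designated managing brokers 4 ≥ 2 → met
7. continuing education 93 days ago vs limit 90 → not met
8. advertising compliance review 34 days ago vs limit 30 → not met
9. condition 'operates branch offices' holds; licensed associate brokers 1 < 3 → not met
10. fair-housing training 98 days ago vs limit 180 → met
Not met: 2, 7, 8, 9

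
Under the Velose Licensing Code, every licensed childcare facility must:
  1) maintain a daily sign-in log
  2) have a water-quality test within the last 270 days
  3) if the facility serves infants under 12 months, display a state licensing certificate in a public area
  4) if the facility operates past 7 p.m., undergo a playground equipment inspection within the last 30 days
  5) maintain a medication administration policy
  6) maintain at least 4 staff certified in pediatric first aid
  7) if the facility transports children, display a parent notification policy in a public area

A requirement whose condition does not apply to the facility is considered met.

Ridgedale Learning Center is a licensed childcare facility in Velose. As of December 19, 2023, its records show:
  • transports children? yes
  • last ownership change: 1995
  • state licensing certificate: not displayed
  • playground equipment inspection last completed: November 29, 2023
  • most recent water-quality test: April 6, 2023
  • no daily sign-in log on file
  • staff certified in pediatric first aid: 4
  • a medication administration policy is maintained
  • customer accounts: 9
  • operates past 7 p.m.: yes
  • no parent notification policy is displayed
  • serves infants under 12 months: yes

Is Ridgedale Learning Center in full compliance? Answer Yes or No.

1. daily sign-in log absent → not met
2. water-quality test 257 days ago vs limit 270 → met
3. condition 'serves infants under 12 months' holds; state licensing certificate absent → not met
4. condition 'operates past 7 p.m.' holds; playground equipment inspection 20 days ago vs limit 30 → met
5. medication administration policy present → met
6. staff certified in pediatric first aid 4 ≥ 4 → met
7. condition 'transports children' holds; parent notification policy absent → not met
Not met: 1, 3, 7

No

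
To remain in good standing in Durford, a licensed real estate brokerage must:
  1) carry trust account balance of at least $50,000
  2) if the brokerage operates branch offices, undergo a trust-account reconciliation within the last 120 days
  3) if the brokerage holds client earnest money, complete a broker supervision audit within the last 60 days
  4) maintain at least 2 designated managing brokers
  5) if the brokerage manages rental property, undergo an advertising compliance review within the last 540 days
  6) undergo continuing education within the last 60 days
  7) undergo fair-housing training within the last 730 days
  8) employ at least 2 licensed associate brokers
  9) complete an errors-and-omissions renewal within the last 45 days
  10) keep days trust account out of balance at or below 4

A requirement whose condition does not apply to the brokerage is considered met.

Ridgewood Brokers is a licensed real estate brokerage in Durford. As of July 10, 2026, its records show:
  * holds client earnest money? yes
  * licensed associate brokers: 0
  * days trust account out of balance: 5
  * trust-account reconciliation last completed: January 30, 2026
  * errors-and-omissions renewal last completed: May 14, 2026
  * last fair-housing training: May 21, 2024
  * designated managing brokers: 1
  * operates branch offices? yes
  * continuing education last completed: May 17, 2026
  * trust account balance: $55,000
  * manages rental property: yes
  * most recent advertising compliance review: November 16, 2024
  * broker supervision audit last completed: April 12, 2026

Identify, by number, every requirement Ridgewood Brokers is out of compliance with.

2, 3, 4, 5, 7, 8, 9, 10

1. trust account balance $55,000 ≥ $50,000 → met
2. condition 'operates branch offices' holds; trust-account reconciliation 161 days ago vs limit 120 → not met
3. condition 'holds client earnest money' holds; broker supervision audit 89 days ago vs limit 60 → not met
4. designated managing brokers 1 < 2 → not met
5. condition 'manages rental property' holds; advertising compliance review 601 days ago vs limit 540 → not met
6. continuing education 54 days ago vs limit 60 → met
7. fair-housing training 780 days ago vs limit 730 → not met
8. licensed associate brokers 0 < 2 → not met
9. errors-and-omissions renewal 57 days ago vs limit 45 → not met
10. days trust account out of balance 5 > 4 → not met
Not met: 2, 3, 4, 5, 7, 8, 9, 10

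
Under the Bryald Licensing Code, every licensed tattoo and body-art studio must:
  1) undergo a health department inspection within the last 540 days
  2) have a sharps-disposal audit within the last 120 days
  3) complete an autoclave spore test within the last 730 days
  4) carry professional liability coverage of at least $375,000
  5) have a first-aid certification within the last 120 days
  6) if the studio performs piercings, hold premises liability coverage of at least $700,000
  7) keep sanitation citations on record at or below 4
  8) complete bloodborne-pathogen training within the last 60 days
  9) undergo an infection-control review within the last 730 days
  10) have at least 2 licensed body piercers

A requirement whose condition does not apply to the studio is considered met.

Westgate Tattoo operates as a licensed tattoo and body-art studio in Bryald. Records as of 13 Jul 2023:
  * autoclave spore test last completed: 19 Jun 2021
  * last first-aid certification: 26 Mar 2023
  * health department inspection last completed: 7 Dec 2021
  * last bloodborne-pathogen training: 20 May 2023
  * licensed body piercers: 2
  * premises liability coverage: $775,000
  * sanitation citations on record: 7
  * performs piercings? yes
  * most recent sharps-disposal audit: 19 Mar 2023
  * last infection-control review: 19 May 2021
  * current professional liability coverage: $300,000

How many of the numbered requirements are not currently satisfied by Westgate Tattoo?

5

1. health department inspection 583 days ago vs limit 540 → not met
2. sharps-disposal audit 116 days ago vs limit 120 → met
3. autoclave spore test 754 days ago vs limit 730 → not met
4. professional liability coverage $300,000 < $375,000 → not met
5. first-aid certification 109 days ago vs limit 120 → met
6. condition 'performs piercings' holds; premises liability coverage $775,000 ≥ $700,000 → met
7. sanitation citations on record 7 > 4 → not met
8. bloodborne-pathogen training 54 days ago vs limit 60 → met
9. infection-control review 785 days ago vs limit 730 → not met
10. licensed body piercers 2 ≥ 2 → met
Not met: 5 of 10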